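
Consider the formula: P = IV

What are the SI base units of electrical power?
Units of each symbol in P = IV:
  I (current): A
  V (voltage, in volts): kg·m²/(s³·A)

Multiplying the contributions: [A] · [kg·m²/(s³·A)]
Adding exponents of each base unit: kg: 1, m: 2, s: -3
SI base units of electrical power: kg·m²/s³

Answer: kg·m²/s³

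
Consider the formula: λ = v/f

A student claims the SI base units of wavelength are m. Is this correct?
Units of each symbol in λ = v/f:
  v (wave speed): m/s
  f (frequency): 1/s  → in the denominator, contributes s

Multiplying the contributions: [m/s] · [s]
Adding exponents of each base unit: m: 1
SI base units of wavelength: m

The claimed units m match the derived units, so the claim is correct.

Answer: Yes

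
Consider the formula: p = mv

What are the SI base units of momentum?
Units of each symbol in p = mv:
  m (mass): kg
  v (velocity): m/s

Multiplying the contributions: [kg] · [m/s]
Adding exponents of each base unit: kg: 1, m: 1, s: -1
SI base units of momentum: kg·m/s

Answer: kg·m/s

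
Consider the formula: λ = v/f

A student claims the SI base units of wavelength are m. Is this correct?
Units of each symbol in λ = v/f:
  v (wave speed): m/s
  f (frequency): 1/s  → in the denominator, contributes s

Multiplying the contributions: [m/s] · [s]
Adding exponents of each base unit: m: 1
SI base units of wavelength: m

The claimed units m match the derived units, so the claim is correct.

Answer: Yes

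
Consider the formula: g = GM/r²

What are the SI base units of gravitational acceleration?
Units of each symbol in g = GM/r²:
  G (gravitational constant): m³/(kg·s²)
  M (mass): kg
  r (distance): m  → to the power 2 in the denominator, contributes 1/m²

Multiplying the contributions: [m³/(kg·s²)] · [kg] · [1/m²]
Adding exponents of each base unit: m: 1, s: -2
SI base units of gravitational acceleration: m/s²

Answer: m/s²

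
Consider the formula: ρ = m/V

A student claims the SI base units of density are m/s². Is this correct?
Units of each symbol in ρ = m/V:
  m (mass): kg
  V (volume): m³  → in the denominator, contributes 1/m³

Multiplying the contributions: [kg] · [1/m³]
Adding exponents of each base unit: kg: 1, m: -3
SI base units of density: kg/m³

The claimed units m/s² (exponents m: 1, s: -2) do not match the derived units kg/m³ (exponents kg: 1, m: -3), so the claim is incorrect.

Answer: No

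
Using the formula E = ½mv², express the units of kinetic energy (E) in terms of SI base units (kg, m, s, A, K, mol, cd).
Units of each symbol in E = ½mv²:
  m (mass): kg
  v (speed): m/s  → to the power 2, contributes m²/s²
  The factor ½ is dimensionless.

Multiplying the contributions: [kg] · [m²/s²]
Adding exponents of each base unit: kg: 1, m: 2, s: -2
SI base units of kinetic energy: kg·m²/s²

Answer: kg·m²/s²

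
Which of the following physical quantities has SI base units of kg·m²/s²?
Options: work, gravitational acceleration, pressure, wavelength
Checking the SI base units of each option:
  work (W = Fd): kg·m²/s²  ✓ matches
  gravitational acceleration (g = GM/r²): m/s²  ✗
  pressure (P = F/A): kg/(m·s²)  ✗
  wavelength (λ = v/f): m  ✗

Only work has units kg·m²/s².

Answer: work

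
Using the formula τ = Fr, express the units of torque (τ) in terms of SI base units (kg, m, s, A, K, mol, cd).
Units of each symbol in τ = Fr:
  F (force): kg·m/s²
  r (lever arm): m

Multiplying the contributions: [kg·m/s²] · [m]
Adding exponents of each base unit: kg: 1, m: 2, s: -2
SI base units of torque: kg·m²/s²

Answer: kg·m²/s²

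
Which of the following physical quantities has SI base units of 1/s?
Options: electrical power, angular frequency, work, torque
Checking the SI base units of each option:
  electrical power (P = IV): kg·m²/s³  ✗
  angular frequency (ω = 2πf): 1/s  ✓ matches
  work (W = Fd): kg·m²/s²  ✗
  torque (τ = Fr): kg·m²/s²  ✗

Only angular frequency has units 1/s.

Answer: angular frequency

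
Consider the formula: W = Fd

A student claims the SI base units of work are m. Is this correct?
Units of each symbol in W = Fd:
  F (force): kg·m/s²
  d (displacement): m

Multiplying the contributions: [kg·m/s²] · [m]
Adding exponents of each base unit: kg: 1, m: 2, s: -2
SI base units of work: kg·m²/s²

The claimed units m (exponents m: 1) do not match the derived units kg·m²/s² (exponents kg: 1, m: 2, s: -2), so the claim is incorrect.

Answer: No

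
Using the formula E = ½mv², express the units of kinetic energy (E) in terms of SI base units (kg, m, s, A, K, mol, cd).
Units of each symbol in E = ½mv²:
  m (mass): kg
  v (speed): m/s  → to the power 2, contributes m²/s²
  The factor ½ is dimensionless.

Multiplying the contributions: [kg] · [m²/s²]
Adding exponents of each base unit: kg: 1, m: 2, s: -2
SI base units of kinetic energy: kg·m²/s²

Answer: kg·m²/s²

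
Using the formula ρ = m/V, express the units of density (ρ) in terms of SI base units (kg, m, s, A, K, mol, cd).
Units of each symbol in ρ = m/V:
  m (mass): kg
  V (volume): m³  → in the denominator, contributes 1/m³

Multiplying the contributions: [kg] · [1/m³]
Adding exponents of each base unit: kg: 1, m: -3
SI base units of density: kg/m³

Answer: kg/m³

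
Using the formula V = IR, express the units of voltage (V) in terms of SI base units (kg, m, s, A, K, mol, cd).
Units of each symbol in V = IR:
  I (current): A
  R (resistance, in ohms): kg·m²/(s³·A²)

Multiplying the contributions: [A] · [kg·m²/(s³·A²)]
Adding exponents of each base unit: kg: 1, m: 2, s: -3, A: -1
SI base units of voltage: kg·m²/(s³·A)

Answer: kg·m²/(s³·A)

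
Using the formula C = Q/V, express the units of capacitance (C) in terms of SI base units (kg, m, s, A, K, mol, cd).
Units of each symbol in C = Q/V:
  Q (charge, in coulombs): s·A
  V (voltage, in volts): kg·m²/(s³·A)  → in the denominator, contributes s³·A/(kg·m²)

Multiplying the contributions: [s·A] · [s³·A/(kg·m²)]
Adding exponents of each base unit: kg: -1, m: -2, s: 4, A: 2
SI base units of capacitance: s⁴·A²/(kg·m²)

Answer: s⁴·A²/(kg·m²)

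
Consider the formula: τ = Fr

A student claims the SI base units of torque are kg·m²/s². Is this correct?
Units of each symbol in τ = Fr:
  F (force): kg·m/s²
  r (lever arm): m

Multiplying the contributions: [kg·m/s²] · [m]
Adding exponents of each base unit: kg: 1, m: 2, s: -2
SI base units of torque: kg·m²/s²

The claimed units kg·m²/s² match the derived units, so the claim is correct.

Answer: Yes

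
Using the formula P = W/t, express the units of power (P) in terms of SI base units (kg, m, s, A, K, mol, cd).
Units of each symbol in P = W/t:
  W (work): kg·m²/s²
  t (time): s  → in the denominator, contributes 1/s

Multiplying the contributions: [kg·m²/s²] · [1/s]
Adding exponents of each base unit: kg: 1, m: 2, s: -3
SI base units of power: kg·m²/s³

Answer: kg·m²/s³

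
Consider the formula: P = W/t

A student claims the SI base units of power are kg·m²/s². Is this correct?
Units of each symbol in P = W/t:
  W (work): kg·m²/s²
  t (time): s  → in the denominator, contributes 1/s

Multiplying the contributions: [kg·m²/s²] · [1/s]
Adding exponents of each base unit: kg: 1, m: 2, s: -3
SI base units of power: kg·m²/s³

The claimed units kg·m²/s² (exponents kg: 1, m: 2, s: -2) do not match the derived units kg·m²/s³ (exponents kg: 1, m: 2, s: -3), so the claim is incorrect.

Answer: No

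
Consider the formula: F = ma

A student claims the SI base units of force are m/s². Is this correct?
Units of each symbol in F = ma:
  m (mass): kg
  a (acceleration): m/s²

Multiplying the contributions: [kg] · [m/s²]
Adding exponents of each base unit: kg: 1, m: 1, s: -2
SI base units of force: kg·m/s²

The claimed units m/s² (exponents m: 1, s: -2) do not match the derived units kg·m/s² (exponents kg: 1, m: 1, s: -2), so the claim is incorrect.

Answer: No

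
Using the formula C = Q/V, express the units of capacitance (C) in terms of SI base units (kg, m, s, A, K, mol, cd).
Units of each symbol in C = Q/V:
  Q (charge, in coulombs): s·A
  V (voltage, in volts): kg·m²/(s³·A)  → in the denominator, contributes s³·A/(kg·m²)

Multiplying the contributions: [s·A] · [s³·A/(kg·m²)]
Adding exponents of each base unit: kg: -1, m: -2, s: 4, A: 2
SI base units of capacitance: s⁴·A²/(kg·m²)

Answer: s⁴·A²/(kg·m²)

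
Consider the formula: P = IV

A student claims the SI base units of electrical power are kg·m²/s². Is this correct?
Units of each symbol in P = IV:
  I (current): A
  V (voltage, in volts): kg·m²/(s³·A)

Multiplying the contributions: [A] · [kg·m²/(s³·A)]
Adding exponents of each base unit: kg: 1, m: 2, s: -3
SI base units of electrical power: kg·m²/s³

The claimed units kg·m²/s² (exponents kg: 1, m: 2, s: -2) do not match the derived units kg·m²/s³ (exponents kg: 1, m: 2, s: -3), so the claim is incorrect.

Answer: No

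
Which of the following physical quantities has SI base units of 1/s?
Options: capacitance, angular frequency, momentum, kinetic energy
Checking the SI base units of each option:
  capacitance (C = Q/V): s⁴·A²/(kg·m²)  ✗
  angular frequency (ω = 2πf): 1/s  ✓ matches
  momentum (p = mv): kg·m/s  ✗
  kinetic energy (E = ½mv²): kg·m²/s²  ✗

Only angular frequency has units 1/s.

Answer: angular frequency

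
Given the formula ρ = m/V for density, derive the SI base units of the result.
Units of each symbol in ρ = m/V:
  m (mass): kg
  V (volume): m³  → in the denominator, contributes 1/m³

Multiplying the contributions: [kg] · [1/m³]
Adding exponents of each base unit: kg: 1, m: -3
SI base units of density: kg/m³

Answer: kg/m³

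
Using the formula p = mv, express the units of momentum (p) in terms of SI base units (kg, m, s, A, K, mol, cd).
Units of each symbol in p = mv:
  m (mass): kg
  v (velocity): m/s

Multiplying the contributions: [kg] · [m/s]
Adding exponents of each base unit: kg: 1, m: 1, s: -1
SI base units of momentum: kg·m/s

Answer: kg·m/s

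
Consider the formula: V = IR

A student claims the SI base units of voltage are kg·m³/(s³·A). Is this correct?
Units of each symbol in V = IR:
  I (current): A
  R (resistance, in ohms): kg·m²/(s³·A²)

Multiplying the contributions: [A] · [kg·m²/(s³·A²)]
Adding exponents of each base unit: kg: 1, m: 2, s: -3, A: -1
SI base units of voltage: kg·m²/(s³·A)

The claimed units kg·m³/(s³·A) (exponents kg: 1, m: 3, s: -3, A: -1) do not match the derived units kg·m²/(s³·A) (exponents kg: 1, m: 2, s: -3, A: -1), so the claim is incorrect.

Answer: No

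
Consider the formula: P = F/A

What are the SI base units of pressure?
Units of each symbol in P = F/A:
  F (force): kg·m/s²
  A (area): m²  → in the denominator, contributes 1/m²

Multiplying the contributions: [kg·m/s²] · [1/m²]
Adding exponents of each base unit: kg: 1, m: -1, s: -2
SI base units of pressure: kg/(m·s²)

Answer: kg/(m·s²)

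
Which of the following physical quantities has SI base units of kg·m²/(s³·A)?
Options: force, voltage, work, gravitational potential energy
Checking the SI base units of each option:
  force (F = ma): kg·m/s²  ✗
  voltage (V = IR): kg·m²/(s³·A)  ✓ matches
  work (W = Fd): kg·m²/s²  ✗
  gravitational potential energy (U = -GMm/r): kg·m²/s²  ✗

Only voltage has units kg·m²/(s³·A).

Answer: voltage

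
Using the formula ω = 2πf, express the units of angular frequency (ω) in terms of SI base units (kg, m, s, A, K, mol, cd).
Units of each symbol in ω = 2πf:
  f (frequency): 1/s
  The factor 2π is dimensionless.

Multiplying the contributions: [1/s]
Adding exponents of each base unit: s: -1
SI base units of angular frequency: 1/s

Answer: 1/s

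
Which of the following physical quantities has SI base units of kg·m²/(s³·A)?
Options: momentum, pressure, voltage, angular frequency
Checking the SI base units of each option:
  momentum (p = mv): kg·m/s  ✗
  pressure (P = F/A): kg/(m·s²)  ✗
  voltage (V = IR): kg·m²/(s³·A)  ✓ matches
  angular frequency (ω = 2πf): 1/s  ✗

Only voltage has units kg·m²/(s³·A).

Answer: voltage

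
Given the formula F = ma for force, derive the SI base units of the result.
Units of each symbol in F = ma:
  m (mass): kg
  a (acceleration): m/s²

Multiplying the contributions: [kg] · [m/s²]
Adding exponents of each base unit: kg: 1, m: 1, s: -2
SI base units of force: kg·m/s²

Answer: kg·m/s²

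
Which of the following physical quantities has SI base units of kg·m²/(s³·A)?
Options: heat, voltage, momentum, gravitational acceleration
Checking the SI base units of each option:
  heat (Q = mcΔT): kg·m²/s²  ✗
  voltage (V = IR): kg·m²/(s³·A)  ✓ matches
  momentum (p = mv): kg·m/s  ✗
  gravitational acceleration (g = GM/r²): m/s²  ✗

Only voltage has units kg·m²/(s³·A).

Answer: voltage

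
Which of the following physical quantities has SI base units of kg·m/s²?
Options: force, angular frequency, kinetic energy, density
Checking the SI base units of each option:
  force (F = ma): kg·m/s²  ✓ matches
  angular frequency (ω = 2πf): 1/s  ✗
  kinetic energy (E = ½mv²): kg·m²/s²  ✗
  density (ρ = m/V): kg/m³  ✗

Only force has units kg·m/s².

Answer: force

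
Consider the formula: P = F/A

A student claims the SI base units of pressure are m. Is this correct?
Units of each symbol in P = F/A:
  F (force): kg·m/s²
  A (area): m²  → in the denominator, contributes 1/m²

Multiplying the contributions: [kg·m/s²] · [1/m²]
Adding exponents of each base unit: kg: 1, m: -1, s: -2
SI base units of pressure: kg/(m·s²)

The claimed units m (exponents m: 1) do not match the derived units kg/(m·s²) (exponents kg: 1, m: -1, s: -2), so the claim is incorrect.

Answer: No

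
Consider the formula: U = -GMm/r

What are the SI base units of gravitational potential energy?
Units of each symbol in U = -GMm/r:
  G (gravitational constant): m³/(kg·s²)
  M (mass): kg
  m (mass): kg
  r (distance): m  → in the denominator, contributes 1/m
  The minus sign does not affect the units.

Multiplying the contributions: [m³/(kg·s²)] · [kg] · [kg] · [1/m]
Adding exponents of each base unit: kg: 1, m: 2, s: -2
SI base units of gravitational potential energy: kg·m²/s²

Answer: kg·m²/s²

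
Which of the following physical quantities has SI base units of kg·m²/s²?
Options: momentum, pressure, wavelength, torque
Checking the SI base units of each option:
  momentum (p = mv): kg·m/s  ✗
  pressure (P = F/A): kg/(m·s²)  ✗
  wavelength (λ = v/f): m  ✗
  torque (τ = Fr): kg·m²/s²  ✓ matches

Only torque has units kg·m²/s².

Answer: torque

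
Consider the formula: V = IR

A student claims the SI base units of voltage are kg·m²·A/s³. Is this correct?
Units of each symbol in V = IR:
  I (current): A
  R (resistance, in ohms): kg·m²/(s³·A²)

Multiplying the contributions: [A] · [kg·m²/(s³·A²)]
Adding exponents of each base unit: kg: 1, m: 2, s: -3, A: -1
SI base units of voltage: kg·m²/(s³·A)

The claimed units kg·m²·A/s³ (exponents kg: 1, m: 2, s: -3, A: 1) do not match the derived units kg·m²/(s³·A) (exponents kg: 1, m: 2, s: -3, A: -1), so the claim is incorrect.

Answer: No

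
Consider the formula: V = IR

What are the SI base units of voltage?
Units of each symbol in V = IR:
  I (current): A
  R (resistance, in ohms): kg·m²/(s³·A²)

Multiplying the contributions: [A] · [kg·m²/(s³·A²)]
Adding exponents of each base unit: kg: 1, m: 2, s: -3, A: -1
SI base units of voltage: kg·m²/(s³·A)

Answer: kg·m²/(s³·A)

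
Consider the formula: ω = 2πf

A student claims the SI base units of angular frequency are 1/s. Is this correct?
Units of each symbol in ω = 2πf:
  f (frequency): 1/s
  The factor 2π is dimensionless.

Multiplying the contributions: [1/s]
Adding exponents of each base unit: s: -1
SI base units of angular frequency: 1/s

The claimed units 1/s match the derived units, so the claim is correct.

Answer: Yes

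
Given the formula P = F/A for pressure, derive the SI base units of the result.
Units of each symbol in P = F/A:
  F (force): kg·m/s²
  A (area): m²  → in the denominator, contributes 1/m²

Multiplying the contributions: [kg·m/s²] · [1/m²]
Adding exponents of each base unit: kg: 1, m: -1, s: -2
SI base units of pressure: kg/(m·s²)

Answer: kg/(m·s²)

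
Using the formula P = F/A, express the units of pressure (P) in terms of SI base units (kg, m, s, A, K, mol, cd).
Units of each symbol in P = F/A:
  F (force): kg·m/s²
  A (area): m²  → in the denominator, contributes 1/m²

Multiplying the contributions: [kg·m/s²] · [1/m²]
Adding exponents of each base unit: kg: 1, m: -1, s: -2
SI base units of pressure: kg/(m·s²)

Answer: kg/(m·s²)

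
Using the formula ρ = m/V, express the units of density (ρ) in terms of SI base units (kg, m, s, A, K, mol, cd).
Units of each symbol in ρ = m/V:
  m (mass): kg
  V (volume): m³  → in the denominator, contributes 1/m³

Multiplying the contributions: [kg] · [1/m³]
Adding exponents of each base unit: kg: 1, m: -3
SI base units of density: kg/m³

Answer: kg/m³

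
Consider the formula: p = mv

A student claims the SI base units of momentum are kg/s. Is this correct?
Units of each symbol in p = mv:
  m (mass): kg
  v (velocity): m/s

Multiplying the contributions: [kg] · [m/s]
Adding exponents of each base unit: kg: 1, m: 1, s: -1
SI base units of momentum: kg·m/s

The claimed units kg/s (exponents kg: 1, s: -1) do not match the derived units kg·m/s (exponents kg: 1, m: 1, s: -1), so the claim is incorrect.

Answer: No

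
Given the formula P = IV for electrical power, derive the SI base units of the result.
Units of each symbol in P = IV:
  I (current): A
  V (voltage, in volts): kg·m²/(s³·A)

Multiplying the contributions: [A] · [kg·m²/(s³·A)]
Adding exponents of each base unit: kg: 1, m: 2, s: -3
SI base units of electrical power: kg·m²/s³

Answer: kg·m²/s³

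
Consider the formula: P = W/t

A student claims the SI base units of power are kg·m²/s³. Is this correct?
Units of each symbol in P = W/t:
  W (work): kg·m²/s²
  t (time): s  → in the denominator, contributes 1/s

Multiplying the contributions: [kg·m²/s²] · [1/s]
Adding exponents of each base unit: kg: 1, m: 2, s: -3
SI base units of power: kg·m²/s³

The claimed units kg·m²/s³ match the derived units, so the claim is correct.

Answer: Yes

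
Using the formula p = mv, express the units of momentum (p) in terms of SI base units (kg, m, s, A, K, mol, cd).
Units of each symbol in p = mv:
  m (mass): kg
  v (velocity): m/s

Multiplying the contributions: [kg] · [m/s]
Adding exponents of each base unit: kg: 1, m: 1, s: -1
SI base units of momentum: kg·m/s

Answer: kg·m/s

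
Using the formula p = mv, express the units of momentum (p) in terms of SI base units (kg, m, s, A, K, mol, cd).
Units of each symbol in p = mv:
  m (mass): kg
  v (velocity): m/s

Multiplying the contributions: [kg] · [m/s]
Adding exponents of each base unit: kg: 1, m: 1, s: -1
SI base units of momentum: kg·m/s

Answer: kg·m/s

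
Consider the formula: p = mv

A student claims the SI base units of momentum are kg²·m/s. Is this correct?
Units of each symbol in p = mv:
  m (mass): kg
  v (velocity): m/s

Multiplying the contributions: [kg] · [m/s]
Adding exponents of each base unit: kg: 1, m: 1, s: -1
SI base units of momentum: kg·m/s

The claimed units kg²·m/s (exponents kg: 2, m: 1, s: -1) do not match the derived units kg·m/s (exponents kg: 1, m: 1, s: -1), so the claim is incorrect.

Answer: No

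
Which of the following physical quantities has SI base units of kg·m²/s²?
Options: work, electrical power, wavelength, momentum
Checking the SI base units of each option:
  work (W = Fd): kg·m²/s²  ✓ matches
  electrical power (P = IV): kg·m²/s³  ✗
  wavelength (λ = v/f): m  ✗
  momentum (p = mv): kg·m/s  ✗

Only work has units kg·m²/s².

Answer: work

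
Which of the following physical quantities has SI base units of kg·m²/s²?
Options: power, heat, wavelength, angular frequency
Checking the SI base units of each option:
  power (P = W/t): kg·m²/s³  ✗
  heat (Q = mcΔT): kg·m²/s²  ✓ matches
  wavelength (λ = v/f): m  ✗
  angular frequency (ω = 2πf): 1/s  ✗

Only heat has units kg·m²/s².

Answer: heat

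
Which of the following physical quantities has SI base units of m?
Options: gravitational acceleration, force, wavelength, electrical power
Checking the SI base units of each option:
  gravitational acceleration (g = GM/r²): m/s²  ✗
  force (F = ma): kg·m/s²  ✗
  wavelength (λ = v/f): m  ✓ matches
  electrical power (P = IV): kg·m²/s³  ✗

Only wavelength has units m.

Answer: wavelength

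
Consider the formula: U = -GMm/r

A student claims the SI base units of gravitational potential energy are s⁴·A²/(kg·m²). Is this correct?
Units of each symbol in U = -GMm/r:
  G (gravitational constant): m³/(kg·s²)
  M (mass): kg
  m (mass): kg
  r (distance): m  → in the denominator, contributes 1/m
  The minus sign does not affect the units.

Multiplying the contributions: [m³/(kg·s²)] · [kg] · [kg] · [1/m]
Adding exponents of each base unit: kg: 1, m: 2, s: -2
SI base units of gravitational potential energy: kg·m²/s²

The claimed units s⁴·A²/(kg·m²) (exponents kg: -1, m: -2, s: 4, A: 2) do not match the derived units kg·m²/s² (exponents kg: 1, m: 2, s: -2), so the claim is incorrect.

Answer: No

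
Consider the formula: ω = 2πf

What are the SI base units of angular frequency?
Units of each symbol in ω = 2πf:
  f (frequency): 1/s
  The factor 2π is dimensionless.

Multiplying the contributions: [1/s]
Adding exponents of each base unit: s: -1
SI base units of angular frequency: 1/s

Answer: 1/s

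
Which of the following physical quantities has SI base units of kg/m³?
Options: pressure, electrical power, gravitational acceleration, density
Checking the SI base units of each option:
  pressure (P = F/A): kg/(m·s²)  ✗
  electrical power (P = IV): kg·m²/s³  ✗
  gravitational acceleration (g = GM/r²): m/s²  ✗
  density (ρ = m/V): kg/m³  ✓ matches

Only density has units kg/m³.

Answer: density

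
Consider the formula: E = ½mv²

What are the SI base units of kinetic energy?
Units of each symbol in E = ½mv²:
  m (mass): kg
  v (speed): m/s  → to the power 2, contributes m²/s²
  The factor ½ is dimensionless.

Multiplying the contributions: [kg] · [m²/s²]
Adding exponents of each base unit: kg: 1, m: 2, s: -2
SI base units of kinetic energy: kg·m²/s²

Answer: kg·m²/s²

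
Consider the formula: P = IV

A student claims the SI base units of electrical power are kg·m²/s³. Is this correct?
Units of each symbol in P = IV:
  I (current): A
  V (voltage, in volts): kg·m²/(s³·A)

Multiplying the contributions: [A] · [kg·m²/(s³·A)]
Adding exponents of each base unit: kg: 1, m: 2, s: -3
SI base units of electrical power: kg·m²/s³

The claimed units kg·m²/s³ match the derived units, so the claim is correct.

Answer: Yes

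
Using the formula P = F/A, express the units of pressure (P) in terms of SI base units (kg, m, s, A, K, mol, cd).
Units of each symbol in P = F/A:
  F (force): kg·m/s²
  A (area): m²  → in the denominator, contributes 1/m²

Multiplying the contributions: [kg·m/s²] · [1/m²]
Adding exponents of each base unit: kg: 1, m: -1, s: -2
SI base units of pressure: kg/(m·s²)

Answer: kg/(m·s²)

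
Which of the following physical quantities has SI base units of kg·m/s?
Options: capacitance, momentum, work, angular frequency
Checking the SI base units of each option:
  capacitance (C = Q/V): s⁴·A²/(kg·m²)  ✗
  momentum (p = mv): kg·m/s  ✓ matches
  work (W = Fd): kg·m²/s²  ✗
  angular frequency (ω = 2πf): 1/s  ✗

Only momentum has units kg·m/s.

Answer: momentum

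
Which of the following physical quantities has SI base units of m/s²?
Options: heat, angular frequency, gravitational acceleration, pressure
Checking the SI base units of each option:
  heat (Q = mcΔT): kg·m²/s²  ✗
  angular frequency (ω = 2πf): 1/s  ✗
  gravitational acceleration (g = GM/r²): m/s²  ✓ matches
  pressure (P = F/A): kg/(m·s²)  ✗

Only gravitational acceleration has units m/s².

Answer: gravitational acceleration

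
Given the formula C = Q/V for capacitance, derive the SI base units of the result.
Units of each symbol in C = Q/V:
  Q (charge, in coulombs): s·A
  V (voltage, in volts): kg·m²/(s³·A)  → in the denominator, contributes s³·A/(kg·m²)

Multiplying the contributions: [s·A] · [s³·A/(kg·m²)]
Adding exponents of each base unit: kg: -1, m: -2, s: 4, A: 2
SI base units of capacitance: s⁴·A²/(kg·m²)

Answer: s⁴·A²/(kg·m²)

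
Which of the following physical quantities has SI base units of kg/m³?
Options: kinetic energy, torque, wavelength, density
Checking the SI base units of each option:
  kinetic energy (E = ½mv²): kg·m²/s²  ✗
  torque (τ = Fr): kg·m²/s²  ✗
  wavelength (λ = v/f): m  ✗
  density (ρ = m/V): kg/m³  ✓ matches

Only density has units kg/m³.

Answer: density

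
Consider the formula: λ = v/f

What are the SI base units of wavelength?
Units of each symbol in λ = v/f:
  v (wave speed): m/s
  f (frequency): 1/s  → in the denominator, contributes s

Multiplying the contributions: [m/s] · [s]
Adding exponents of each base unit: m: 1
SI base units of wavelength: m

Answer: m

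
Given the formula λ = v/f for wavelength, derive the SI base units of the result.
Units of each symbol in λ = v/f:
  v (wave speed): m/s
  f (frequency): 1/s  → in the denominator, contributes s

Multiplying the contributions: [m/s] · [s]
Adding exponents of each base unit: m: 1
SI base units of wavelength: m

Answer: m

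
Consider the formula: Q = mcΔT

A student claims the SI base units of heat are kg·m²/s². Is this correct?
Units of each symbol in Q = mcΔT:
  m (mass): kg
  c (specific heat capacity, in J/(kg·K)): m²/(s²·K)
  ΔT (temperature change): K

Multiplying the contributions: [kg] · [m²/(s²·K)] · [K]
Adding exponents of each base unit: kg: 1, m: 2, s: -2
SI base units of heat: kg·m²/s²

The claimed units kg·m²/s² match the derived units, so the claim is correct.

Answer: Yes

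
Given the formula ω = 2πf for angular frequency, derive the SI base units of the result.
Units of each symbol in ω = 2πf:
  f (frequency): 1/s
  The factor 2π is dimensionless.

Multiplying the contributions: [1/s]
Adding exponents of each base unit: s: -1
SI base units of angular frequency: 1/s

Answer: 1/s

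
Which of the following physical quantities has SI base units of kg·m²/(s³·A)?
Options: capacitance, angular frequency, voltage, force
Checking the SI base units of each option:
  capacitance (C = Q/V): s⁴·A²/(kg·m²)  ✗
  angular frequency (ω = 2πf): 1/s  ✗
  voltage (V = IR): kg·m²/(s³·A)  ✓ matches
  force (F = ma): kg·m/s²  ✗

Only voltage has units kg·m²/(s³·A).

Answer: voltage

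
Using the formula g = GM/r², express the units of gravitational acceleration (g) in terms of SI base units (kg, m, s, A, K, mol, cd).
Units of each symbol in g = GM/r²:
  G (gravitational constant): m³/(kg·s²)
  M (mass): kg
  r (distance): m  → to the power 2 in the denominator, contributes 1/m²

Multiplying the contributions: [m³/(kg·s²)] · [kg] · [1/m²]
Adding exponents of each base unit: m: 1, s: -2
SI base units of gravitational acceleration: m/s²

Answer: m/s²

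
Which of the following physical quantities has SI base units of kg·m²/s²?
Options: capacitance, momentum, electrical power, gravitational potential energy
Checking the SI base units of each option:
  capacitance (C = Q/V): s⁴·A²/(kg·m²)  ✗
  momentum (p = mv): kg·m/s  ✗
  electrical power (P = IV): kg·m²/s³  ✗
  gravitational potential energy (U = -GMm/r): kg·m²/s²  ✓ matches

Only gravitational potential energy has units kg·m²/s².

Answer: gravitational potential energy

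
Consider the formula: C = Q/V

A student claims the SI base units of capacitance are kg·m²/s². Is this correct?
Units of each symbol in C = Q/V:
  Q (charge, in coulombs): s·A
  V (voltage, in volts): kg·m²/(s³·A)  → in the denominator, contributes s³·A/(kg·m²)

Multiplying the contributions: [s·A] · [s³·A/(kg·m²)]
Adding exponents of each base unit: kg: -1, m: -2, s: 4, A: 2
SI base units of capacitance: s⁴·A²/(kg·m²)

The claimed units kg·m²/s² (exponents kg: 1, m: 2, s: -2) do not match the derived units s⁴·A²/(kg·m²) (exponents kg: -1, m: -2, s: 4, A: 2), so the claim is incorrect.

Answer: No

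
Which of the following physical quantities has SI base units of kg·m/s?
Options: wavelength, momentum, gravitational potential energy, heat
Checking the SI base units of each option:
  wavelength (λ = v/f): m  ✗
  momentum (p = mv): kg·m/s  ✓ matches
  gravitational potential energy (U = -GMm/r): kg·m²/s²  ✗
  heat (Q = mcΔT): kg·m²/s²  ✗

Only momentum has units kg·m/s.

Answer: momentum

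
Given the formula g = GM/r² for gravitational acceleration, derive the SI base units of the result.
Units of each symbol in g = GM/r²:
  G (gravitational constant): m³/(kg·s²)
  M (mass): kg
  r (distance): m  → to the power 2 in the denominator, contributes 1/m²

Multiplying the contributions: [m³/(kg·s²)] · [kg] · [1/m²]
Adding exponents of each base unit: m: 1, s: -2
SI base units of gravitational acceleration: m/s²

Answer: m/s²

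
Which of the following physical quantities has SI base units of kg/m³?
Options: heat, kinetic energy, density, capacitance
Checking the SI base units of each option:
  heat (Q = mcΔT): kg·m²/s²  ✗
  kinetic energy (E = ½mv²): kg·m²/s²  ✗
  density (ρ = m/V): kg/m³  ✓ matches
  capacitance (C = Q/V): s⁴·A²/(kg·m²)  ✗

Only density has units kg/m³.

Answer: density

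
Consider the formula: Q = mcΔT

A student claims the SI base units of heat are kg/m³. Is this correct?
Units of each symbol in Q = mcΔT:
  m (mass): kg
  c (specific heat capacity, in J/(kg·K)): m²/(s²·K)
  ΔT (temperature change): K

Multiplying the contributions: [kg] · [m²/(s²·K)] · [K]
Adding exponents of each base unit: kg: 1, m: 2, s: -2
SI base units of heat: kg·m²/s²

The claimed units kg/m³ (exponents kg: 1, m: -3) do not match the derived units kg·m²/s² (exponents kg: 1, m: 2, s: -2), so the claim is incorrect.

Answer: No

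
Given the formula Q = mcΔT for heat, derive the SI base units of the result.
Units of each symbol in Q = mcΔT:
  m (mass): kg
  c (specific heat capacity, in J/(kg·K)): m²/(s²·K)
  ΔT (temperature change): K

Multiplying the contributions: [kg] · [m²/(s²·K)] · [K]
Adding exponents of each base unit: kg: 1, m: 2, s: -2
SI base units of heat: kg·m²/s²

Answer: kg·m²/s²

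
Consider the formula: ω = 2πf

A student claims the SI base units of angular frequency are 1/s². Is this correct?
Units of each symbol in ω = 2πf:
  f (frequency): 1/s
  The factor 2π is dimensionless.

Multiplying the contributions: [1/s]
Adding exponents of each base unit: s: -1
SI base units of angular frequency: 1/s

The claimed units 1/s² (exponents s: -2) do not match the derived units 1/s (exponents s: -1), so the claim is incorrect.

Answer: No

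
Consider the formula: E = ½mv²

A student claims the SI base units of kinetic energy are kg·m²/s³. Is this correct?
Units of each symbol in E = ½mv²:
  m (mass): kg
  v (speed): m/s  → to the power 2, contributes m²/s²
  The factor ½ is dimensionless.

Multiplying the contributions: [kg] · [m²/s²]
Adding exponents of each base unit: kg: 1, m: 2, s: -2
SI base units of kinetic energy: kg·m²/s²

The claimed units kg·m²/s³ (exponents kg: 1, m: 2, s: -3) do not match the derived units kg·m²/s² (exponents kg: 1, m: 2, s: -2), so the claim is incorrect.

Answer: No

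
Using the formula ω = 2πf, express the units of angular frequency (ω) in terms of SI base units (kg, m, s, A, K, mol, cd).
Units of each symbol in ω = 2πf:
  f (frequency): 1/s
  The factor 2π is dimensionless.

Multiplying the contributions: [1/s]
Adding exponents of each base unit: s: -1
SI base units of angular frequency: 1/s

Answer: 1/s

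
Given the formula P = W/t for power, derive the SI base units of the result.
Units of each symbol in P = W/t:
  W (work): kg·m²/s²
  t (time): s  → in the denominator, contributes 1/s

Multiplying the contributions: [kg·m²/s²] · [1/s]
Adding exponents of each base unit: kg: 1, m: 2, s: -3
SI base units of power: kg·m²/s³

Answer: kg·m²/s³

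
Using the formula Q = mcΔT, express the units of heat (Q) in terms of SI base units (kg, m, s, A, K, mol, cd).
Units of each symbol in Q = mcΔT:
  m (mass): kg
  c (specific heat capacity, in J/(kg·K)): m²/(s²·K)
  ΔT (temperature change): K

Multiplying the contributions: [kg] · [m²/(s²·K)] · [K]
Adding exponents of each base unit: kg: 1, m: 2, s: -2
SI base units of heat: kg·m²/s²

Answer: kg·m²/s²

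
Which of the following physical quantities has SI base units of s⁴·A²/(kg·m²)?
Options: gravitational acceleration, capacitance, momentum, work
Checking the SI base units of each option:
  gravitational acceleration (g = GM/r²): m/s²  ✗
  capacitance (C = Q/V): s⁴·A²/(kg·m²)  ✓ matches
  momentum (p = mv): kg·m/s  ✗
  work (W = Fd): kg·m²/s²  ✗

Only capacitance has units s⁴·A²/(kg·m²).

Answer: capacitance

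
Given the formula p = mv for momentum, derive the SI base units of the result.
Units of each symbol in p = mv:
  m (mass): kg
  v (velocity): m/s

Multiplying the contributions: [kg] · [m/s]
Adding exponents of each base unit: kg: 1, m: 1, s: -1
SI base units of momentum: kg·m/s

Answer: kg·m/s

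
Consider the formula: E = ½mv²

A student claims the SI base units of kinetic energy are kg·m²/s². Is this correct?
Units of each symbol in E = ½mv²:
  m (mass): kg
  v (speed): m/s  → to the power 2, contributes m²/s²
  The factor ½ is dimensionless.

Multiplying the contributions: [kg] · [m²/s²]
Adding exponents of each base unit: kg: 1, m: 2, s: -2
SI base units of kinetic energy: kg·m²/s²

The claimed units kg·m²/s² match the derived units, so the claim is correct.

Answer: Yes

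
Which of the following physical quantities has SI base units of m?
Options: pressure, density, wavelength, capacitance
Checking the SI base units of each option:
  pressure (P = F/A): kg/(m·s²)  ✗
  density (ρ = m/V): kg/m³  ✗
  wavelength (λ = v/f): m  ✓ matches
  capacitance (C = Q/V): s⁴·A²/(kg·m²)  ✗

Only wavelength has units m.

Answer: wavelength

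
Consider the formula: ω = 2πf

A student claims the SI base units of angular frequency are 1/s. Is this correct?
Units of each symbol in ω = 2πf:
  f (frequency): 1/s
  The factor 2π is dimensionless.

Multiplying the contributions: [1/s]
Adding exponents of each base unit: s: -1
SI base units of angular frequency: 1/s

The claimed units 1/s match the derived units, so the claim is correct.

Answer: Yes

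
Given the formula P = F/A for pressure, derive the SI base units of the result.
Units of each symbol in P = F/A:
  F (force): kg·m/s²
  A (area): m²  → in the denominator, contributes 1/m²

Multiplying the contributions: [kg·m/s²] · [1/m²]
Adding exponents of each base unit: kg: 1, m: -1, s: -2
SI base units of pressure: kg/(m·s²)

Answer: kg/(m·s²)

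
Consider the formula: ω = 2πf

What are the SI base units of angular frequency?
Units of each symbol in ω = 2πf:
  f (frequency): 1/s
  The factor 2π is dimensionless.

Multiplying the contributions: [1/s]
Adding exponents of each base unit: s: -1
SI base units of angular frequency: 1/s

Answer: 1/s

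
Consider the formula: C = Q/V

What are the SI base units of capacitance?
Units of each symbol in C = Q/V:
  Q (charge, in coulombs): s·A
  V (voltage, in volts): kg·m²/(s³·A)  → in the denominator, contributes s³·A/(kg·m²)

Multiplying the contributions: [s·A] · [s³·A/(kg·m²)]
Adding exponents of each base unit: kg: -1, m: -2, s: 4, A: 2
SI base units of capacitance: s⁴·A²/(kg·m²)

Answer: s⁴·A²/(kg·m²)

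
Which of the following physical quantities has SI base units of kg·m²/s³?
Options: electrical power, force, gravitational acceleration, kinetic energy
Checking the SI base units of each option:
  electrical power (P = IV): kg·m²/s³  ✓ matches
  force (F = ma): kg·m/s²  ✗
  gravitational acceleration (g = GM/r²): m/s²  ✗
  kinetic energy (E = ½mv²): kg·m²/s²  ✗

Only electrical power has units kg·m²/s³.

Answer: electrical power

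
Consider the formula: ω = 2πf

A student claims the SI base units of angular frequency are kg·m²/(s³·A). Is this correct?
Units of each symbol in ω = 2πf:
  f (frequency): 1/s
  The factor 2π is dimensionless.

Multiplying the contributions: [1/s]
Adding exponents of each base unit: s: -1
SI base units of angular frequency: 1/s

The claimed units kg·m²/(s³·A) (exponents kg: 1, m: 2, s: -3, A: -1) do not match the derived units 1/s (exponents s: -1), so the claim is incorrect.

Answer: No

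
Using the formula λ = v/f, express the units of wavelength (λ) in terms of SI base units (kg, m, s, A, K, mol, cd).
Units of each symbol in λ = v/f:
  v (wave speed): m/s
  f (frequency): 1/s  → in the denominator, contributes s

Multiplying the contributions: [m/s] · [s]
Adding exponents of each base unit: m: 1
SI base units of wavelength: m

Answer: m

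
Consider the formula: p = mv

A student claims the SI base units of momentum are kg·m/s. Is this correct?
Units of each symbol in p = mv:
  m (mass): kg
  v (velocity): m/s

Multiplying the contributions: [kg] · [m/s]
Adding exponents of each base unit: kg: 1, m: 1, s: -1
SI base units of momentum: kg·m/s

The claimed units kg·m/s match the derived units, so the claim is correct.

Answer: Yes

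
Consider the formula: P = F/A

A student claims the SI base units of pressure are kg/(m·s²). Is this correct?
Units of each symbol in P = F/A:
  F (force): kg·m/s²
  A (area): m²  → in the denominator, contributes 1/m²

Multiplying the contributions: [kg·m/s²] · [1/m²]
Adding exponents of each base unit: kg: 1, m: -1, s: -2
SI base units of pressure: kg/(m·s²)

The claimed units kg/(m·s²) match the derived units, so the claim is correct.

Answer: Yes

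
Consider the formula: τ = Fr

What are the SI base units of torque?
Units of each symbol in τ = Fr:
  F (force): kg·m/s²
  r (lever arm): m

Multiplying the contributions: [kg·m/s²] · [m]
Adding exponents of each base unit: kg: 1, m: 2, s: -2
SI base units of torque: kg·m²/s²

Answer: kg·m²/s²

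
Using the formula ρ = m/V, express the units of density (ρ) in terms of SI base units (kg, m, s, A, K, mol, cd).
Units of each symbol in ρ = m/V:
  m (mass): kg
  V (volume): m³  → in the denominator, contributes 1/m³

Multiplying the contributions: [kg] · [1/m³]
Adding exponents of each base unit: kg: 1, m: -3
SI base units of density: kg/m³

Answer: kg/m³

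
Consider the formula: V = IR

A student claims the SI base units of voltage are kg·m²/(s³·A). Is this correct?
Units of each symbol in V = IR:
  I (current): A
  R (resistance, in ohms): kg·m²/(s³·A²)

Multiplying the contributions: [A] · [kg·m²/(s³·A²)]
Adding exponents of each base unit: kg: 1, m: 2, s: -3, A: -1
SI base units of voltage: kg·m²/(s³·A)

The claimed units kg·m²/(s³·A) match the derived units, so the claim is correct.

Answer: Yes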